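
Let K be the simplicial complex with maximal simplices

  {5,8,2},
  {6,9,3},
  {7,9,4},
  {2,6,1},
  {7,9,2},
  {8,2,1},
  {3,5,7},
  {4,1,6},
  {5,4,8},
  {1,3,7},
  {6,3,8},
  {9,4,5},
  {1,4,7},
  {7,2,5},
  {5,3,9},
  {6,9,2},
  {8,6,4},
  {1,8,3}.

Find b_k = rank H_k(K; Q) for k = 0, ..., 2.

b_0 = 1, b_1 = 1, b_2 = 0.

Order the vertices as 1 < 2 < 3 < 4 < 5 < 6 < 7 < 8 < 9. Listing each simplex with vertices in this order, K has dimension 2 with simplices:

  0-simplices (9): [1], [2], [3], [4], [5], [6], [7], [8], [9]
  1-simplices (27): (27 of them)
  2-simplices (18): [1,2,6], [1,2,8], [1,3,7], [1,3,8], [1,4,6], [1,4,7], [2,5,7], [2,5,8], [2,6,9], [2,7,9], [3,5,7], [3,5,9], [3,6,8], [3,6,9], [4,5,8], [4,5,9], [4,6,8], [4,7,9]

so the chain groups are C_0 ≅ Z^9, C_1 ≅ Z^27, C_2 ≅ Z^18.

Boundary ∂_1: C_1 → C_0 sends each edge [p,q] (with p < q) to q − p.
The 9×27 boundary matrix has rank 8 and Smith normal form diag(1,1,1,1,1,1,1,1).

Boundary ∂_2: C_2 → C_1 acts by ∂[p,q,r] = [q,r] − [p,r] + [p,q]. For instance
  ∂[1,3,8] = [3,8] − [1,8] + [1,3],
  ∂[4,7,9] = [7,9] − [4,9] + [4,7].
The 27×18 boundary matrix has rank 18 and Smith normal form diag(1,1,1,1,1,1,1,1,1,1,1,1,1,1,1,1,1,2).

From H_k ≅ ker(∂_k) / im(∂_{k+1}) we obtain:

  H_0: rank C_0 − rank ∂_1 = 9 − 8 = 1, and the invariant factors of ∂_1 are all 1, so H_0 ≅ Z.
  H_1: rank ker ∂_1 − rank ∂_2 = (27 − 8) − 18 = 1, and ∂_2 has invariant factor 2 > 1, so H_1 ≅ Z × Z/2.
  H_2: rank ker ∂_2 − rank ∂_3 = (18 − 18) − 0 = 0, and there is no ∂_3, so H_2 ≅ 0.

Hence the Betti numbers are b_0 = 1, b_1 = 1, b_2 = 0.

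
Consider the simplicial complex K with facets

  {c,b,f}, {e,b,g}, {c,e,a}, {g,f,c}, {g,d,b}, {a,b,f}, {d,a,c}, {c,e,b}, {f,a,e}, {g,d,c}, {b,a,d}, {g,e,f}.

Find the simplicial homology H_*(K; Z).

We work with the vertex ordering a < b < c < d < e < f < g. The simplices of K, each written with vertices in increasing order, are:

  0-simplices (7): a, b, c, d, e, f, g
  1-simplices (18): ab, ac, ad, ae, af, bc, bd, be, bf, bg, cd, ce, cf, cg, dg, ef, eg, fg
  2-simplices (12): abd, abf, acd, ace, aef, bce, bcf, bdg, beg, cdg, cfg, efg

giving chain groups C_0 ≅ Z^7, C_1 ≅ Z^18, C_2 ≅ Z^12.

Boundary ∂_1: C_1 → C_0 sends each edge [p,q] (with p < q) to q − p. For instance
  ∂bc = c − b.
This gives a 7×18 integer matrix of rank 6; reducing to Smith normal form yields diagonal entries (1,1,1,1,1,1).

The boundary map ∂_2: C_2 → C_1 sends each 2-simplex [p,q,r] to [q,r] − [p,r] + [p,q]. For instance
  ∂efg = fg − eg + ef,
  ∂acd = cd − ad + ac.
The 18×12 boundary matrix has rank 12 and Smith normal form diag(1,1,1,1,1,1,1,1,1,1,1,2).

Reading off H_k = ker ∂_k / im ∂_{k+1}:

  H_0: rank C_0 − rank ∂_1 = 7 − 6 = 1, and the invariant factors of ∂_1 are all 1, so H_0 ≅ Z.
  H_1: rank ker ∂_1 − rank ∂_2 = (18 − 6) − 12 = 0, and ∂_2 has invariant factor 2 > 1, so H_1 ≅ Z/2Z.
  H_2: rank ker ∂_2 − rank ∂_3 = (12 − 12) − 0 = 0, and there is no ∂_3, so H_2 ≅ 0.

H_0 ≅ Z,  H_1 ≅ Z/2Z,  H_2 = 0.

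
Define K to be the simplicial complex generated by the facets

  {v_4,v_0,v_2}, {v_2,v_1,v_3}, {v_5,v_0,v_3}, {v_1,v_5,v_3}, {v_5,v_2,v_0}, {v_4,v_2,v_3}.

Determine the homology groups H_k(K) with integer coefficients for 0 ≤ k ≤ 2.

Take the total order v_0 < v_1 < v_2 < v_3 < v_4 < v_5 on the vertex set. Then K (dimension 2) consists of the simplices:

  0-simplices (6): [v_0], [v_1], [v_2], [v_3], [v_4], [v_5]
  1-simplices (12): [v_0,v_2], [v_0,v_3], [v_0,v_4], [v_0,v_5], [v_1,v_2], [v_1,v_3], [v_1,v_5], [v_2,v_3], [v_2,v_4], [v_2,v_5], [v_3,v_4], [v_3,v_5]
  2-simplices (6): [v_0,v_2,v_4], [v_0,v_2,v_5], [v_0,v_3,v_5], [v_1,v_2,v_3], [v_1,v_3,v_5], [v_2,v_3,v_4]

so the chain groups are C_0 ≅ Z^6, C_1 ≅ Z^12, C_2 ≅ Z^6.

The boundary map ∂_1: C_1 → C_0 maps an edge to its endpoints' difference, ∂[p,q] = q − p.
As a 6×12 matrix over Z this has rank 5, with invariant factors (1,1,1,1,1).

Boundary ∂_2: C_2 → C_1 sends each 2-simplex [p,q,r] to [q,r] − [p,r] + [p,q]. For instance
  ∂[v_0,v_3,v_5] = [v_3,v_5] − [v_0,v_5] + [v_0,v_3],
  ∂[v_1,v_2,v_3] = [v_2,v_3] − [v_1,v_3] + [v_1,v_2].
The resulting 12×6 matrix has rank 6, and its Smith normal form has invariant factors (1,1,1,1,1,1).

Computing H_k = (kernel of ∂_k) / (image of ∂_{k+1}):

  H_0: rank C_0 − rank ∂_1 = 6 − 5 = 1, and the invariant factors of ∂_1 are all 1, so H_0 ≅ Z.
  H_1: rank ker ∂_1 − rank ∂_2 = (12 − 5) − 6 = 1, and the invariant factors of ∂_2 are all 1, so H_1 ≅ Z.
  H_2: rank ker ∂_2 − rank ∂_3 = (6 − 6) − 0 = 0, and there is no ∂_3, so H_2 ≅ 0.

H_0 = Z,  H_1 = Z,  H_2 = 0.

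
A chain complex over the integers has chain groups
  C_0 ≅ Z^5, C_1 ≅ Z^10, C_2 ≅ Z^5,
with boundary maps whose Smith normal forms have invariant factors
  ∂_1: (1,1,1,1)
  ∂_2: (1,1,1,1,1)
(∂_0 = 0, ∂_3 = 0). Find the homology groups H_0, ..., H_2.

H_0: b_0 = 5 − 0 − 4 = 1; torsion from ∂_1 factors > 1: none. So H_0 = Z.
H_1: b_1 = 10 − 4 − 5 = 1; torsion from ∂_2 factors > 1: none. So H_1 = Z.
H_2: b_2 = 5 − 5 − 0 = 0; torsion from ∂_3 factors > 1: none. So H_2 = 0.

H_0 = Z,  H_1 = Z,  H_2 = 0.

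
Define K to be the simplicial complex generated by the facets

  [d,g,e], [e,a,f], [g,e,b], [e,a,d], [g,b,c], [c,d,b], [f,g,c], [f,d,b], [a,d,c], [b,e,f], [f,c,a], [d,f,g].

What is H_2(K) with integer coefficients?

H_2 = 0.

We work with the vertex ordering a < b < c < d < e < f < g. The simplices of K, each written with vertices in increasing order, are:

  0-simplices (7): a, b, c, d, e, f, g
  1-simplices (18): ac, ad, ae, af, bc, bd, be, bf, bg, cd, cf, cg, de, df, dg, ef, eg, fg
  2-simplices (12): acd, acf, ade, aef, bcd, bcg, bdf, bef, beg, cfg, deg, dfg

so the chain groups are C_0 ≅ Z^7, C_1 ≅ Z^18, C_2 ≅ Z^12.

Boundary ∂_1: C_1 → C_0 maps an edge to its endpoints' difference, ∂[p,q] = q − p. For instance
  ∂dg = g − d.
As a 7×18 matrix over Z this has rank 6, with invariant factors (1,1,1,1,1,1).

The boundary map ∂_2: C_2 → C_1 maps a triangle to the signed sum of its edges. For instance
  ∂bcg = cg − bg + bc,
  ∂dfg = fg − dg + df.
As a 18×12 matrix over Z this has rank 12, with invariant factors (1,1,1,1,1,1,1,1,1,1,1,2).

Computing H_k = (kernel of ∂_k) / (image of ∂_{k+1}):

  H_2: rank ker ∂_2 − rank ∂_3 = (12 − 12) − 0 = 0, and there is no ∂_3, so H_2 ≅ 0.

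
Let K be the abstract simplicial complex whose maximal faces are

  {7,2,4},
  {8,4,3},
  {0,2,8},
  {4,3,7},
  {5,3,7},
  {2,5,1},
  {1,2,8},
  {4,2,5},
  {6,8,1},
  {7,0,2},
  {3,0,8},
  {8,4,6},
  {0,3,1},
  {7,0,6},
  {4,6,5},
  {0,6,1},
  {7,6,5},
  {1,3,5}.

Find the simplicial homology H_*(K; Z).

We work with the vertex ordering 0 < 1 < 2 < 3 < 4 < 5 < 6 < 7 < 8. The simplices of K, each written with vertices in increasing order, are:

  0-simplices (9): [0], [1], [2], [3], [4], [5], [6], [7], [8]
  1-simplices (27): (27 of them)
  2-simplices (18): [0,1,3], [0,1,6], [0,2,7], [0,2,8], [0,3,8], [0,6,7], [1,2,5], [1,2,8], [1,3,5], [1,6,8], [2,4,5], [2,4,7], [3,4,7], [3,4,8], [3,5,7], [4,5,6], [4,6,8], [5,6,7]

Hence C_0 ≅ Z^9, C_1 ≅ Z^27, C_2 ≅ Z^18.

The boundary map ∂_1: C_1 → C_0 is given by ∂[p,q] = [q] − [p].
The resulting 9×27 matrix has rank 8, and its Smith normal form has invariant factors (1,1,1,1,1,1,1,1).

∂_2: C_2 → C_1 maps a triangle to the signed sum of its edges. For instance
  ∂[0,1,3] = [1,3] − [0,3] + [0,1],
  ∂[2,4,5] = [4,5] − [2,5] + [2,4].
This gives a 27×18 integer matrix of rank 18; reducing to Smith normal form yields diagonal entries (1,1,1,1,1,1,1,1,1,1,1,1,1,1,1,1,1,2).

From H_k ≅ ker(∂_k) / im(∂_{k+1}) we obtain:

  H_0: rank C_0 − rank ∂_1 = 9 − 8 = 1, and the invariant factors of ∂_1 are all 1, so H_0 ≅ Z.
  H_1: rank ker ∂_1 − rank ∂_2 = (27 − 8) − 18 = 1, and ∂_2 has invariant factor 2 > 1, so H_1 ≅ Z ⊕ Z/2.
  H_2: rank ker ∂_2 − rank ∂_3 = (18 − 18) − 0 = 0, and there is no ∂_3, so H_2 ≅ 0.

As a check, the Euler characteristic is 9 − 27 + 18 = 0, which agrees with 1 − 1 + 0 = 0.

H_0 ≅ Z,  H_1 ≅ Z ⊕ Z/2,  H_2 = 0.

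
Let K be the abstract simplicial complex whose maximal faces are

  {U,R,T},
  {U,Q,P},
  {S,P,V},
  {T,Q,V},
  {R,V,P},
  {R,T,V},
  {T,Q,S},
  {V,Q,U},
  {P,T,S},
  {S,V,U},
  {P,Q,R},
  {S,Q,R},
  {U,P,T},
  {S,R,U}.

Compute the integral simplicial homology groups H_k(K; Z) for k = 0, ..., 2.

Order the vertices as P < Q < R < S < T < U < V. Listing each simplex with vertices in this order, K has dimension 2 with simplices:

  0-simplices (7): P, Q, R, S, T, U, V
  1-simplices (21): PQ, PR, PS, PT, PU, PV, QR, QS, QT, QU, QV, RS, RT, RU, RV, ST, SU, SV, TU, TV, UV
  2-simplices (14): PQR, PQU, PRV, PST, PSV, PTU, QRS, QST, QTV, QUV, RSU, RTU, RTV, SUV

giving chain groups C_0 ≅ Z^7, C_1 ≅ Z^21, C_2 ≅ Z^14.

The boundary map ∂_1: C_1 → C_0 is given by ∂[p,q] = [q] − [p]. For instance
  ∂RU = U − R.
This gives a 7×21 integer matrix of rank 6; reducing to Smith normal form yields diagonal entries (1,1,1,1,1,1).

Boundary ∂_2: C_2 → C_1 acts by ∂[p,q,r] = [q,r] − [p,r] + [p,q]. For instance
  ∂PRV = RV − PV + PR,
  ∂PST = ST − PT + PS.
The 21×14 boundary matrix has rank 13 and Smith normal form diag(1,1,1,1,1,1,1,1,1,1,1,1,1).

From H_k ≅ ker(∂_k) / im(∂_{k+1}) we obtain:

  H_0: rank C_0 − rank ∂_1 = 7 − 6 = 1, and the invariant factors of ∂_1 are all 1, so H_0 = Z.
  H_1: rank ker ∂_1 − rank ∂_2 = (21 − 6) − 13 = 2, and the invariant factors of ∂_2 are all 1, so H_1 = Z^2.
  H_2: rank ker ∂_2 − rank ∂_3 = (14 − 13) − 0 = 1, and there is no ∂_3, so H_2 = Z.

H_0 ≅ Z,  H_1 ≅ Z^2,  H_2 ≅ Z.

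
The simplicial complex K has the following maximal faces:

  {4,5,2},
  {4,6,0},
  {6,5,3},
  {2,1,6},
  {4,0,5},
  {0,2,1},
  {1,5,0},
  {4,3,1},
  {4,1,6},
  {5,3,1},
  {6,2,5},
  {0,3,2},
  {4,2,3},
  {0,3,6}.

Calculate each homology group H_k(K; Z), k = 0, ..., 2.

H_0 ≅ Z,  H_1 ≅ Z^2,  H_2 ≅ Z.

Fix the vertex order 0 < 1 < 2 < 3 < 4 < 5 < 6 and write every simplex with vertices in increasing order. Then dim K = 2 and the simplices of K are:

  0-simplices (7): [0], [1], [2], [3], [4], [5], [6]
  1-simplices (21): [0,1], [0,2], [0,3], [0,4], [0,5], [0,6], [1,2], [1,3], [1,4], [1,5], [1,6], [2,3], [2,4], [2,5], [2,6], [3,4], [3,5], [3,6], [4,5], [4,6], [5,6]
  2-simplices (14): [0,1,2], [0,1,5], [0,2,3], [0,3,6], [0,4,5], [0,4,6], [1,2,6], [1,3,4], [1,3,5], [1,4,6], [2,3,4], [2,4,5], [2,5,6], [3,5,6]

Hence C_0 ≅ Z^7, C_1 ≅ Z^21, C_2 ≅ Z^14.

∂_1: C_1 → C_0 sends each edge [p,q] (with p < q) to q − p.
The resulting 7×21 matrix has rank 6, and its Smith normal form has invariant factors (1,1,1,1,1,1).

Boundary ∂_2: C_2 → C_1 maps a triangle to the signed sum of its edges. For instance
  ∂[2,4,5] = [4,5] − [2,5] + [2,4],
  ∂[0,4,6] = [4,6] − [0,6] + [0,4].
This gives a 21×14 integer matrix of rank 13; reducing to Smith normal form yields diagonal entries (1,1,1,1,1,1,1,1,1,1,1,1,1).

Reading off H_k = ker ∂_k / im ∂_{k+1}:

  H_0: rank C_0 − rank ∂_1 = 7 − 6 = 1, and the invariant factors of ∂_1 are all 1, so H_0 = Z.
  H_1: rank ker ∂_1 − rank ∂_2 = (21 − 6) − 13 = 2, and the invariant factors of ∂_2 are all 1, so H_1 = Z^2.
  H_2: rank ker ∂_2 − rank ∂_3 = (14 − 13) − 0 = 1, and there is no ∂_3, so H_2 = Z.

As a check, the Euler characteristic is 7 − 21 + 14 = 0, which agrees with 1 − 2 + 1 = 0.
(K is a triangulation of the torus T^2.)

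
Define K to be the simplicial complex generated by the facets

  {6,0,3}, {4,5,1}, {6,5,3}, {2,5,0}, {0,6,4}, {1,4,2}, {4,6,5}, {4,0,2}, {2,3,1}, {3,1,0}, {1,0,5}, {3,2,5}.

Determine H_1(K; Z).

H_1 ≅ Z/2Z.

We work with the vertex ordering 0 < 1 < 2 < 3 < 4 < 5 < 6. The simplices of K, each written with vertices in increasing order, are:

  0-simplices (7): [0], [1], [2], [3], [4], [5], [6]
  1-simplices (18): [0,1], [0,2], [0,3], [0,4], [0,5], [0,6], [1,2], [1,3], [1,4], [1,5], [2,3], [2,4], [2,5], [3,5], [3,6], [4,5], [4,6], [5,6]
  2-simplices (12): [0,1,3], [0,1,5], [0,2,4], [0,2,5], [0,3,6], [0,4,6], [1,2,3], [1,2,4], [1,4,5], [2,3,5], [3,5,6], [4,5,6]

so the chain groups are C_0 ≅ Z^7, C_1 ≅ Z^18, C_2 ≅ Z^12.

Boundary ∂_1: C_1 → C_0 is given by ∂[p,q] = [q] − [p].
As a 7×18 matrix over Z this has rank 6, with invariant factors (1,1,1,1,1,1).

∂_2: C_2 → C_1 sends each 2-simplex [p,q,r] to [q,r] − [p,r] + [p,q]. For instance
  ∂[2,3,5] = [3,5] − [2,5] + [2,3],
  ∂[0,2,5] = [2,5] − [0,5] + [0,2].
As a 18×12 matrix over Z this has rank 12, with invariant factors (1,1,1,1,1,1,1,1,1,1,1,2).

Computing H_k = (kernel of ∂_k) / (image of ∂_{k+1}):

  H_1: rank ker ∂_1 − rank ∂_2 = (18 − 6) − 12 = 0, and ∂_2 has invariant factor 2 > 1, so H_1 = Z/2Z.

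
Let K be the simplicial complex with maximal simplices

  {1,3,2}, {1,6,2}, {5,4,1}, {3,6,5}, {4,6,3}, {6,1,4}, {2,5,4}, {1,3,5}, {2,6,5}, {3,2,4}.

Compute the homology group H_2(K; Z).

Take the total order 1 < 2 < 3 < 4 < 5 < 6 on the vertex set. Then K (dimension 2) consists of the simplices:

  0-simplices (6): [1], [2], [3], [4], [5], [6]
  1-simplices (15): [1,2], [1,3], [1,4], [1,5], [1,6], [2,3], [2,4], [2,5], [2,6], [3,4], [3,5], [3,6], [4,5], [4,6], [5,6]
  2-simplices (10): [1,2,3], [1,2,6], [1,3,5], [1,4,5], [1,4,6], [2,3,4], [2,4,5], [2,5,6], [3,4,6], [3,5,6]

so the chain groups are C_0 ≅ Z^6, C_1 ≅ Z^15, C_2 ≅ Z^10.

Boundary ∂_1: C_1 → C_0 is given by ∂[p,q] = [q] − [p]. For instance
  ∂[3,5] = [5] − [3].
This gives a 6×15 integer matrix of rank 5; reducing to Smith normal form yields diagonal entries (1,1,1,1,1).

∂_2: C_2 → C_1 maps a triangle to the signed sum of its edges. For instance
  ∂[3,4,6] = [4,6] − [3,6] + [3,4],
  ∂[2,3,4] = [3,4] − [2,4] + [2,3].
The 15×10 boundary matrix has rank 10 and Smith normal form diag(1,1,1,1,1,1,1,1,1,2).

Reading off H_k = ker ∂_k / im ∂_{k+1}:

  H_2: rank ker ∂_2 − rank ∂_3 = (10 − 10) − 0 = 0, and there is no ∂_3, so H_2 = 0.

H_2 ≅ 0.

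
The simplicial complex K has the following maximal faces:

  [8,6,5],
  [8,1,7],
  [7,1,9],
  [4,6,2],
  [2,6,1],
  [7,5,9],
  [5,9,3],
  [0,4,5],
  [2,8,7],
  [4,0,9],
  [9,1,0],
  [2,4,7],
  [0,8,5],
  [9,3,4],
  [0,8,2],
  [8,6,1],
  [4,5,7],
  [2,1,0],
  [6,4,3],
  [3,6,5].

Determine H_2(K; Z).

H_2 ≅ 0.

Fix the vertex order 0 < 1 < 2 < 3 < 4 < 5 < 6 < 7 < 8 < 9 and write every simplex with vertices in increasing order. Then dim K = 2 and the simplices of K are:

  0-simplices (10): [0], [1], [2], [3], [4], [5], [6], [7], [8], [9]
  1-simplices (30): (30 of them)
  2-simplices (20): (20 of them)

Hence C_0 ≅ Z^10, C_1 ≅ Z^30, C_2 ≅ Z^20.

The boundary map ∂_1: C_1 → C_0 maps an edge to its endpoints' difference, ∂[p,q] = q − p.
As a 10×30 matrix over Z this has rank 9, with invariant factors (1,1,1,1,1,1,1,1,1).

Boundary ∂_2: C_2 → C_1 maps a triangle to the signed sum of its edges. For instance
  ∂[0,2,8] = [2,8] − [0,8] + [0,2],
  ∂[2,4,7] = [4,7] − [2,7] + [2,4].
The resulting 30×20 matrix has rank 20, and its Smith normal form has invariant factors (1,1,1,1,1,1,1,1,1,1,1,1,1,1,1,1,1,1,1,2).

From H_k ≅ ker(∂_k) / im(∂_{k+1}) we obtain:

  H_2: rank ker ∂_2 − rank ∂_3 = (20 − 20) − 0 = 0, and there is no ∂_3, so H_2 = 0.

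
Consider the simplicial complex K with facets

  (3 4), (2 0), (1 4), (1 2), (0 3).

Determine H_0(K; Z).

We work with the vertex ordering 0 < 1 < 2 < 3 < 4. The simplices of K, each written with vertices in increasing order, are:

  0-simplices (5): [0], [1], [2], [3], [4]
  1-simplices (5): [0,2], [0,3], [1,2], [1,4], [3,4]

giving chain groups C_0 ≅ Z^5, C_1 ≅ Z^5.

The boundary map ∂_1: C_1 → C_0 sends each edge [p,q] (with p < q) to q − p. For instance
  ∂[3,4] = [4] − [3].
The resulting 5×5 matrix has rank 4, and its Smith normal form has invariant factors (1,1,1,1).

From H_k ≅ ker(∂_k) / im(∂_{k+1}) we obtain:

  H_0: rank C_0 − rank ∂_1 = 5 − 4 = 1, and the invariant factors of ∂_1 are all 1, so H_0 = Z.

H_0 = Z.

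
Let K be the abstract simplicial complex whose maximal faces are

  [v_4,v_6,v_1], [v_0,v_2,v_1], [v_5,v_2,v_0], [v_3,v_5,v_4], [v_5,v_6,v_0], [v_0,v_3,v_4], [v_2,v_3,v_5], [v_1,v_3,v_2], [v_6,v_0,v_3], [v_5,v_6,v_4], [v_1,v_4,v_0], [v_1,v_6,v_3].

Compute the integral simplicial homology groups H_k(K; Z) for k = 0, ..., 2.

Order the vertices as v_0 < v_1 < v_2 < v_3 < v_4 < v_5 < v_6. Listing each simplex with vertices in this order, K has dimension 2 with simplices:

  0-simplices (7): [v_0], [v_1], [v_2], [v_3], [v_4], [v_5], [v_6]
  1-simplices (18): (18 of them)
  2-simplices (12): (12 of them)

so the chain groups are C_0 ≅ Z^7, C_1 ≅ Z^18, C_2 ≅ Z^12.

Boundary ∂_1: C_1 → C_0 is given by ∂[p,q] = [q] − [p]. For instance
  ∂[v_5,v_6] = [v_6] − [v_5].
This gives a 7×18 integer matrix of rank 6; reducing to Smith normal form yields diagonal entries (1,1,1,1,1,1).

Boundary ∂_2: C_2 → C_1 sends each 2-simplex [p,q,r] to [q,r] − [p,r] + [p,q]. For instance
  ∂[v_2,v_3,v_5] = [v_3,v_5] − [v_2,v_5] + [v_2,v_3],
  ∂[v_1,v_2,v_3] = [v_2,v_3] − [v_1,v_3] + [v_1,v_2].
The resulting 18×12 matrix has rank 12, and its Smith normal form has invariant factors (1,1,1,1,1,1,1,1,1,1,1,2).

Computing H_k = (kernel of ∂_k) / (image of ∂_{k+1}):

  H_0: rank C_0 − rank ∂_1 = 7 − 6 = 1, and the invariant factors of ∂_1 are all 1, so H_0 = Z.
  H_1: rank ker ∂_1 − rank ∂_2 = (18 − 6) − 12 = 0, and ∂_2 has invariant factor 2 > 1, so H_1 = Z/2.
  H_2: rank ker ∂_2 − rank ∂_3 = (12 − 12) − 0 = 0, and there is no ∂_3, so H_2 = 0.

As a check, the Euler characteristic is 7 − 18 + 12 = 1, which agrees with 1 − 0 + 0 = 1.
(K is a triangulation of the real projective plane RP^2.)

H_0 ≅ Z,  H_1 ≅ Z/2,  H_2 = 0.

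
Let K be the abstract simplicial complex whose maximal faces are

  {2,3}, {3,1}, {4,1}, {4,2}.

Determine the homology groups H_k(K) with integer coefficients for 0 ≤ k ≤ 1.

Order the vertices as 1 < 2 < 3 < 4. Listing each simplex with vertices in this order, K has dimension 1 with simplices:

  0-simplices (4): [1], [2], [3], [4]
  1-simplices (4): [1,3], [1,4], [2,3], [2,4]

giving chain groups C_0 ≅ Z^4, C_1 ≅ Z^4.

Boundary ∂_1: C_1 → C_0 maps an edge to its endpoints' difference, ∂[p,q] = q − p. For instance
  ∂[1,3] = [3] − [1].
The 4×4 boundary matrix has rank 3 and Smith normal form diag(1,1,1).

Now H_k = ker ∂_k / im ∂_{k+1}, so:

  H_0: rank C_0 − rank ∂_1 = 4 − 3 = 1, and the invariant factors of ∂_1 are all 1, so H_0 ≅ Z.
  H_1: rank ker ∂_1 − rank ∂_2 = (4 − 3) − 0 = 1, and there is no ∂_2, so H_1 ≅ Z.

As a check, the Euler characteristic is 4 − 4 = 0, which agrees with 1 − 1 = 0.
(K is a triangulation of the circle S^1.)

H_0 ≅ Z,  H_1 ≅ Z.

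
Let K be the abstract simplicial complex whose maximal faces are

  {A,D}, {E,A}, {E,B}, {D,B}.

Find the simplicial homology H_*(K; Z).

H_0 ≅ Z,  H_1 ≅ Z.

Fix the vertex order A < B < D < E and write every simplex with vertices in increasing order. Then dim K = 1 and the simplices of K are:

  0-simplices (4): A, B, D, E
  1-simplices (4): AD, AE, BD, BE

giving chain groups C_0 ≅ Z^4, C_1 ≅ Z^4.

The boundary map ∂_1: C_1 → C_0 sends each edge [p,q] (with p < q) to q − p. For instance
  ∂AD = D − A.
The resulting 4×4 matrix has rank 3, and its Smith normal form has invariant factors (1,1,1).

Computing H_k = (kernel of ∂_k) / (image of ∂_{k+1}):

  H_0: rank C_0 − rank ∂_1 = 4 − 3 = 1, and the invariant factors of ∂_1 are all 1, so H_0 ≅ Z.
  H_1: rank ker ∂_1 − rank ∂_2 = (4 − 3) − 0 = 1, and there is no ∂_2, so H_1 ≅ Z.

As a check, the Euler characteristic is 4 − 4 = 0, which agrees with 1 − 1 = 0.
(K is a triangulation of the circle S^1.)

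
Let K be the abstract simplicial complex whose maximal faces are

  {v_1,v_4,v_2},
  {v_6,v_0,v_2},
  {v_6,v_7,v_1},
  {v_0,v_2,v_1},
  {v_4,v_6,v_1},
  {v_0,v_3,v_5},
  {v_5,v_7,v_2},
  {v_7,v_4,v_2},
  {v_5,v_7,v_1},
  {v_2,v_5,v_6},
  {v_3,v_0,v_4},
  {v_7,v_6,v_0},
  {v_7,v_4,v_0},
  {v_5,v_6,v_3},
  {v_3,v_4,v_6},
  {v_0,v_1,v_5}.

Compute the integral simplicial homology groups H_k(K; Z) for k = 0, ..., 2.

We work with the vertex ordering v_0 < v_1 < v_2 < v_3 < v_4 < v_5 < v_6 < v_7. The simplices of K, each written with vertices in increasing order, are:

  0-simplices (8): [v_0], [v_1], [v_2], [v_3], [v_4], [v_5], [v_6], [v_7]
  1-simplices (24): (24 of them)
  2-simplices (16): (16 of them)

Hence C_0 ≅ Z^8, C_1 ≅ Z^24, C_2 ≅ Z^16.

∂_1: C_1 → C_0 sends each edge [p,q] (with p < q) to q − p. For instance
  ∂[v_2,v_4] = [v_4] − [v_2].
As a 8×24 matrix over Z this has rank 7, with invariant factors (1,1,1,1,1,1,1).

Boundary ∂_2: C_2 → C_1 acts by ∂[p,q,r] = [q,r] − [p,r] + [p,q]. For instance
  ∂[v_0,v_6,v_7] = [v_6,v_7] − [v_0,v_7] + [v_0,v_6],
  ∂[v_0,v_1,v_2] = [v_1,v_2] − [v_0,v_2] + [v_0,v_1].
The 24×16 boundary matrix has rank 15 and Smith normal form diag(1,1,1,1,1,1,1,1,1,1,1,1,1,1,1).

Reading off H_k = ker ∂_k / im ∂_{k+1}:

  H_0: rank C_0 − rank ∂_1 = 8 − 7 = 1, and the invariant factors of ∂_1 are all 1, so H_0 ≅ Z.
  H_1: rank ker ∂_1 − rank ∂_2 = (24 − 7) − 15 = 2, and the invariant factors of ∂_2 are all 1, so H_1 ≅ Z^2.
  H_2: rank ker ∂_2 − rank ∂_3 = (16 − 15) − 0 = 1, and there is no ∂_3, so H_2 ≅ Z.

H_0 = Z,  H_1 = Z^2,  H_2 = Z.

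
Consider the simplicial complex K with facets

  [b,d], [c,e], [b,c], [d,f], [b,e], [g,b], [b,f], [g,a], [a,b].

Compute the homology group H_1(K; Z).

K has 7 vertices, 9 edges.
rank ∂_1 = 6, rank ∂_2 = 0 ⇒ b_1 = 9 − 6 − 0 = 3. So H_1 = Z^3.

H_1 ≅ Z^3.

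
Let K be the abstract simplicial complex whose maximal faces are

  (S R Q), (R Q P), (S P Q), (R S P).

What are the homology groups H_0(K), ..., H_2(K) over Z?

We work with the vertex ordering P < Q < R < S. The simplices of K, each written with vertices in increasing order, are:

  0-simplices (4): P, Q, R, S
  1-simplices (6): PQ, PR, PS, QR, QS, RS
  2-simplices (4): PQR, PQS, PRS, QRS

Hence C_0 ≅ Z^4, C_1 ≅ Z^6, C_2 ≅ Z^4.

∂_1: C_1 → C_0 maps an edge to its endpoints' difference, ∂[p,q] = q − p. For instance
  ∂PQ = Q − P.
The resulting 4×6 matrix has rank 3, and its Smith normal form has invariant factors (1,1,1).

Boundary ∂_2: C_2 → C_1 sends each 2-simplex [p,q,r] to [q,r] − [p,r] + [p,q]. For instance
  ∂PRS = RS − PS + PR,
  ∂PQR = QR − PR + PQ.
The resulting 6×4 matrix has rank 3, and its Smith normal form has invariant factors (1,1,1).

From H_k ≅ ker(∂_k) / im(∂_{k+1}) we obtain:

  H_0: rank C_0 − rank ∂_1 = 4 − 3 = 1, and the invariant factors of ∂_1 are all 1, so H_0 = Z.
  H_1: rank ker ∂_1 − rank ∂_2 = (6 − 3) − 3 = 0, and the invariant factors of ∂_2 are all 1, so H_1 = 0.
  H_2: rank ker ∂_2 − rank ∂_3 = (4 − 3) − 0 = 1, and there is no ∂_3, so H_2 = Z.

As a check, the Euler characteristic is 4 − 6 + 4 = 2, which agrees with 1 − 0 + 1 = 2.

H_0 ≅ Z,  H_1 = 0,  H_2 ≅ Z.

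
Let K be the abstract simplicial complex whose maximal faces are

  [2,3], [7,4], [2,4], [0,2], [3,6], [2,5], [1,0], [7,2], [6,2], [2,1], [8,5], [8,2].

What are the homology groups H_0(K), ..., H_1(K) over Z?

Take the total order 0 < 1 < 2 < 3 < 4 < 5 < 6 < 7 < 8 on the vertex set. Then K (dimension 1) consists of the simplices:

  0-simplices (9): [0], [1], [2], [3], [4], [5], [6], [7], [8]
  1-simplices (12): [0,1], [0,2], [1,2], [2,3], [2,4], [2,5], [2,6], [2,7], [2,8], [3,6], [4,7], [5,8]

Hence C_0 ≅ Z^9, C_1 ≅ Z^12.

Boundary ∂_1: C_1 → C_0 is given by ∂[p,q] = [q] − [p]. For instance
  ∂[2,4] = [4] − [2].
The resulting 9×12 matrix has rank 8, and its Smith normal form has invariant factors (1,1,1,1,1,1,1,1).

From H_k ≅ ker(∂_k) / im(∂_{k+1}) we obtain:

  H_0: rank C_0 − rank ∂_1 = 9 − 8 = 1, and the invariant factors of ∂_1 are all 1, so H_0 = Z.
  H_1: rank ker ∂_1 − rank ∂_2 = (12 − 8) − 0 = 4, and there is no ∂_2, so H_1 = Z^4.

As a check, the Euler characteristic is 9 − 12 = -3, which agrees with 1 − 4 = -3.

H_0 ≅ Z,  H_1 ≅ Z^4.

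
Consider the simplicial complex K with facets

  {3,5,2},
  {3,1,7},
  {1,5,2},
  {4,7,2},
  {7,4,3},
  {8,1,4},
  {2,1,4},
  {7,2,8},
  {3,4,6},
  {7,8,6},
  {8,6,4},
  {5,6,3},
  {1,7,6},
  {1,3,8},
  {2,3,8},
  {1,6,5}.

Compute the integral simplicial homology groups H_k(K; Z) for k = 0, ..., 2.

H_0 = Z,  H_1 = Z^2,  H_2 = Z.

Order the vertices as 1 < 2 < 3 < 4 < 5 < 6 < 7 < 8. Listing each simplex with vertices in this order, K has dimension 2 with simplices:

  0-simplices (8): [1], [2], [3], [4], [5], [6], [7], [8]
  1-simplices (24): (24 of them)
  2-simplices (16): [1,2,4], [1,2,5], [1,3,7], [1,3,8], [1,4,8], [1,5,6], [1,6,7], [2,3,5], [2,3,8], [2,4,7], [2,7,8], [3,4,6], [3,4,7], [3,5,6], [4,6,8], [6,7,8]

so the chain groups are C_0 ≅ Z^8, C_1 ≅ Z^24, C_2 ≅ Z^16.

The boundary map ∂_1: C_1 → C_0 maps an edge to its endpoints' difference, ∂[p,q] = q − p. For instance
  ∂[2,7] = [7] − [2].
The 8×24 boundary matrix has rank 7 and Smith normal form diag(1,1,1,1,1,1,1).

∂_2: C_2 → C_1 acts by ∂[p,q,r] = [q,r] − [p,r] + [p,q]. For instance
  ∂[2,4,7] = [4,7] − [2,7] + [2,4],
  ∂[3,4,6] = [4,6] − [3,6] + [3,4].
As a 24×16 matrix over Z this has rank 15, with invariant factors (1,1,1,1,1,1,1,1,1,1,1,1,1,1,1).

Reading off H_k = ker ∂_k / im ∂_{k+1}:

  H_0: rank C_0 − rank ∂_1 = 8 − 7 = 1, and the invariant factors of ∂_1 are all 1, so H_0 = Z.
  H_1: rank ker ∂_1 − rank ∂_2 = (24 − 7) − 15 = 2, and the invariant factors of ∂_2 are all 1, so H_1 = Z^2.
  H_2: rank ker ∂_2 − rank ∂_3 = (16 − 15) − 0 = 1, and there is no ∂_3, so H_2 = Z.

As a check, the Euler characteristic is 8 − 24 + 16 = 0, which agrees with 1 − 2 + 1 = 0.
(K is a triangulation of the torus T^2.)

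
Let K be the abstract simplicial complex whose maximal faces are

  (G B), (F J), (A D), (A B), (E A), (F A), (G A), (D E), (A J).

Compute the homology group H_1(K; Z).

Order the vertices as A < B < D < E < F < G < J. Listing each simplex with vertices in this order, K has dimension 1 with simplices:

  0-simplices (7): A, B, D, E, F, G, J
  1-simplices (9): AB, AD, AE, AF, AG, AJ, BG, DE, FJ

so the chain groups are C_0 ≅ Z^7, C_1 ≅ Z^9.

Boundary ∂_1: C_1 → C_0 maps an edge to its endpoints' difference, ∂[p,q] = q − p. For instance
  ∂DE = E − D.
As a 7×9 matrix over Z this has rank 6, with invariant factors (1,1,1,1,1,1).

Reading off H_k = ker ∂_k / im ∂_{k+1}:

  H_1: rank ker ∂_1 − rank ∂_2 = (9 − 6) − 0 = 3, and there is no ∂_2, so H_1 ≅ Z^3.

(K is a triangulation of a wedge of 3 circles.)

H_1 = Z^3.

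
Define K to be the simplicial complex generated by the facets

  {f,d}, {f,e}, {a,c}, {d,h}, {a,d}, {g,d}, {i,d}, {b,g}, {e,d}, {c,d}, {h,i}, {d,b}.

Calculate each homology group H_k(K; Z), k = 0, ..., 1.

We work with the vertex ordering a < b < c < d < e < f < g < h < i. The simplices of K, each written with vertices in increasing order, are:

  0-simplices (9): a, b, c, d, e, f, g, h, i
  1-simplices (12): ac, ad, bd, bg, cd, de, df, dg, dh, di, ef, hi

so the chain groups are C_0 ≅ Z^9, C_1 ≅ Z^12.

∂_1: C_1 → C_0 sends each edge [p,q] (with p < q) to q − p. For instance
  ∂ad = d − a.
As a 9×12 matrix over Z this has rank 8, with invariant factors (1,1,1,1,1,1,1,1).

Reading off H_k = ker ∂_k / im ∂_{k+1}:

  H_0: rank C_0 − rank ∂_1 = 9 − 8 = 1, and the invariant factors of ∂_1 are all 1, so H_0 = Z.
  H_1: rank ker ∂_1 − rank ∂_2 = (12 − 8) − 0 = 4, and there is no ∂_2, so H_1 = Z^4.

As a check, the Euler characteristic is 9 − 12 = -3, which agrees with 1 − 4 = -3.

H_0 ≅ Z,  H_1 ≅ Z^4.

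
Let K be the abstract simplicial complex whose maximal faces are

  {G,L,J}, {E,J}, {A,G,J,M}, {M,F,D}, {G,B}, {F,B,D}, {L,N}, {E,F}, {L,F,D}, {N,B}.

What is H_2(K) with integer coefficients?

Take the total order A < B < D < E < F < G < J < L < M < N on the vertex set. Then K (dimension 3) consists of the simplices:

  0-simplices (10): A, B, D, E, F, G, J, L, M, N
  1-simplices (20): AG, AJ, AM, BD, BF, BG, BN, DF, DL, DM, EF, EJ, FL, FM, GJ, GL, GM, JL, JM, LN
  2-simplices (8): AGJ, AGM, AJM, BDF, DFL, DFM, GJL, GJM
  3-simplices (1): AGJM

so the chain groups are C_0 ≅ Z^10, C_1 ≅ Z^20, C_2 ≅ Z^8, C_3 ≅ Z^1.

∂_1: C_1 → C_0 maps an edge to its endpoints' difference, ∂[p,q] = q − p. For instance
  ∂GM = M − G.
This gives a 10×20 integer matrix of rank 9; reducing to Smith normal form yields diagonal entries (1,1,1,1,1,1,1,1,1).

∂_2: C_2 → C_1 acts by ∂[p,q,r] = [q,r] − [p,r] + [p,q]. For instance
  ∂GJL = JL − GL + GJ,
  ∂GJM = JM − GM + GJ.
This gives a 20×8 integer matrix of rank 7; reducing to Smith normal form yields diagonal entries (1,1,1,1,1,1,1).

∂_3: C_3 → C_2 sends each 3-simplex σ to the alternating sum Σ_i (−1)^i (σ with its i-th vertex removed). For instance
  ∂AGJM = GJM − AJM + AGM − AGJ.
This gives a 8×1 integer matrix of rank 1; reducing to Smith normal form yields diagonal entries (1).

From H_k ≅ ker(∂_k) / im(∂_{k+1}) we obtain:

  H_2: rank ker ∂_2 − rank ∂_3 = (8 − 7) − 1 = 0, and the invariant factors of ∂_3 are all 1, so H_2 = 0.

H_2 = 0.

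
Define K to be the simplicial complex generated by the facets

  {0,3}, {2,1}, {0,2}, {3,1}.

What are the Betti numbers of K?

Order the vertices as 0 < 1 < 2 < 3. Listing each simplex with vertices in this order, K has dimension 1 with simplices:

  0-simplices (4): [0], [1], [2], [3]
  1-simplices (4): [0,2], [0,3], [1,2], [1,3]

giving chain groups C_0 ≅ Z^4, C_1 ≅ Z^4.

The boundary map ∂_1: C_1 → C_0 maps an edge to its endpoints' difference, ∂[p,q] = q − p.
The 4×4 boundary matrix has rank 3 and Smith normal form diag(1,1,1).

Computing H_k = (kernel of ∂_k) / (image of ∂_{k+1}):

  H_0: rank C_0 − rank ∂_1 = 4 − 3 = 1, and the invariant factors of ∂_1 are all 1, so H_0 = Z.
  H_1: rank ker ∂_1 − rank ∂_2 = (4 − 3) − 0 = 1, and there is no ∂_2, so H_1 = Z.

Hence the Betti numbers are b_0 = 1, b_1 = 1.

b_0 = 1, b_1 = 1.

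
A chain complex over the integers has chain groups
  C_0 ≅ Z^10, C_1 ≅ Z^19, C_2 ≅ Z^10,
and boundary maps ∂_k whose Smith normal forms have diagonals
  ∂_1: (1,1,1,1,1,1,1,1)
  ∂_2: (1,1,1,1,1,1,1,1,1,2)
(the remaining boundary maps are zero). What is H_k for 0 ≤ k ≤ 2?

H_0: b_0 = 10 − 0 − 8 = 2; torsion from ∂_1 factors > 1: none. So H_0 ≅ Z^2.
H_1: b_1 = 19 − 8 − 10 = 1; torsion from ∂_2 factors > 1: [2]. So H_1 ≅ Z ⊕ Z_2.
H_2: b_2 = 10 − 10 − 0 = 0; torsion from ∂_3 factors > 1: none. So H_2 ≅ 0.

H_0 ≅ Z^2,  H_1 ≅ Z ⊕ Z_2,  H_2 = 0.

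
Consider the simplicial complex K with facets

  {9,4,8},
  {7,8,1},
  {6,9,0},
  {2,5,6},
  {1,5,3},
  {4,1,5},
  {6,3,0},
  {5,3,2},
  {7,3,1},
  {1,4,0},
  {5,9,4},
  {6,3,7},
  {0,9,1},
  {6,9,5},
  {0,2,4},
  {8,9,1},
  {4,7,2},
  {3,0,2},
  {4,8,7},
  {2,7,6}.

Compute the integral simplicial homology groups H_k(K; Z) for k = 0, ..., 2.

Fix the vertex order 0 < 1 < 2 < 3 < 4 < 5 < 6 < 7 < 8 < 9 and write every simplex with vertices in increasing order. Then dim K = 2 and the simplices of K are:

  0-simplices (10): [0], [1], [2], [3], [4], [5], [6], [7], [8], [9]
  1-simplices (30): (30 of them)
  2-simplices (20): (20 of them)

giving chain groups C_0 ≅ Z^10, C_1 ≅ Z^30, C_2 ≅ Z^20.

Boundary ∂_1: C_1 → C_0 is given by ∂[p,q] = [q] − [p].
The resulting 10×30 matrix has rank 9, and its Smith normal form has invariant factors (1,1,1,1,1,1,1,1,1).

∂_2: C_2 → C_1 maps a triangle to the signed sum of its edges. For instance
  ∂[0,2,4] = [2,4] − [0,4] + [0,2],
  ∂[0,2,3] = [2,3] − [0,3] + [0,2].
The 30×20 boundary matrix has rank 20 and Smith normal form diag(1,1,1,1,1,1,1,1,1,1,1,1,1,1,1,1,1,1,1,2).

From H_k ≅ ker(∂_k) / im(∂_{k+1}) we obtain:

  H_0: rank C_0 − rank ∂_1 = 10 − 9 = 1, and the invariant factors of ∂_1 are all 1, so H_0 = Z.
  H_1: rank ker ∂_1 − rank ∂_2 = (30 − 9) − 20 = 1, and ∂_2 has invariant factor 2 > 1, so H_1 = Z ⊕ Z/2Z.
  H_2: rank ker ∂_2 − rank ∂_3 = (20 − 20) − 0 = 0, and there is no ∂_3, so H_2 = 0.

(K is a triangulation of the Klein bottle.)

H_0 = Z,  H_1 = Z ⊕ Z/2Z,  H_2 = 0.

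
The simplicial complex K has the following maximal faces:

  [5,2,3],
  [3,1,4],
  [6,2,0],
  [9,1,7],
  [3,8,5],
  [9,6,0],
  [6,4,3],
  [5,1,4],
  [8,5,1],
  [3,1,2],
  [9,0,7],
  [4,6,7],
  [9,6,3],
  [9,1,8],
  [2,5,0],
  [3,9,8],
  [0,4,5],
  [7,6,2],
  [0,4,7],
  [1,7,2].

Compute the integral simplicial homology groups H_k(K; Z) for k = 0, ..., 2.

Fix the vertex order 0 < 1 < 2 < 3 < 4 < 5 < 6 < 7 < 8 < 9 and write every simplex with vertices in increasing order. Then dim K = 2 and the simplices of K are:

  0-simplices (10): [0], [1], [2], [3], [4], [5], [6], [7], [8], [9]
  1-simplices (30): (30 of them)
  2-simplices (20): (20 of them)

Hence C_0 ≅ Z^10, C_1 ≅ Z^30, C_2 ≅ Z^20.

The boundary map ∂_1: C_1 → C_0 maps an edge to its endpoints' difference, ∂[p,q] = q − p.
As a 10×30 matrix over Z this has rank 9, with invariant factors (1,1,1,1,1,1,1,1,1).

Boundary ∂_2: C_2 → C_1 maps a triangle to the signed sum of its edges. For instance
  ∂[3,6,9] = [6,9] − [3,9] + [3,6],
  ∂[0,4,5] = [4,5] − [0,5] + [0,4].
As a 30×20 matrix over Z this has rank 20, with invariant factors (1,1,1,1,1,1,1,1,1,1,1,1,1,1,1,1,1,1,1,2).

Now H_k = ker ∂_k / im ∂_{k+1}, so:

  H_0: rank C_0 − rank ∂_1 = 10 − 9 = 1, and the invariant factors of ∂_1 are all 1, so H_0 ≅ Z.
  H_1: rank ker ∂_1 − rank ∂_2 = (30 − 9) − 20 = 1, and ∂_2 has invariant factor 2 > 1, so H_1 ≅ Z ⊕ Z/2.
  H_2: rank ker ∂_2 − rank ∂_3 = (20 − 20) − 0 = 0, and there is no ∂_3, so H_2 ≅ 0.

As a check, the Euler characteristic is 10 − 30 + 20 = 0, which agrees with 1 − 1 + 0 = 0.

H_0 ≅ Z,  H_1 ≅ Z ⊕ Z/2,  H_2 = 0.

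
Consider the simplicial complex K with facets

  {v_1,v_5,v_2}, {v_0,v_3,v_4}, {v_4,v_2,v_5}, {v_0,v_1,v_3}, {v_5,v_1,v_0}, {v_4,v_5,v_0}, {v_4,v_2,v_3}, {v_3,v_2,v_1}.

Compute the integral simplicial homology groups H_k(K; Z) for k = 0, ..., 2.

Order the vertices as v_0 < v_1 < v_2 < v_3 < v_4 < v_5. Listing each simplex with vertices in this order, K has dimension 2 with simplices:

  0-simplices (6): [v_0], [v_1], [v_2], [v_3], [v_4], [v_5]
  1-simplices (12): [v_0,v_1], [v_0,v_3], [v_0,v_4], [v_0,v_5], [v_1,v_2], [v_1,v_3], [v_1,v_5], [v_2,v_3], [v_2,v_4], [v_2,v_5], [v_3,v_4], [v_4,v_5]
  2-simplices (8): [v_0,v_1,v_3], [v_0,v_1,v_5], [v_0,v_3,v_4], [v_0,v_4,v_5], [v_1,v_2,v_3], [v_1,v_2,v_5], [v_2,v_3,v_4], [v_2,v_4,v_5]

so the chain groups are C_0 ≅ Z^6, C_1 ≅ Z^12, C_2 ≅ Z^8.

∂_1: C_1 → C_0 sends each edge [p,q] (with p < q) to q − p. For instance
  ∂[v_2,v_5] = [v_5] − [v_2].
This gives a 6×12 integer matrix of rank 5; reducing to Smith normal form yields diagonal entries (1,1,1,1,1).

Boundary ∂_2: C_2 → C_1 acts by ∂[p,q,r] = [q,r] − [p,r] + [p,q]. For instance
  ∂[v_0,v_4,v_5] = [v_4,v_5] − [v_0,v_5] + [v_0,v_4],
  ∂[v_0,v_3,v_4] = [v_3,v_4] − [v_0,v_4] + [v_0,v_3].
This gives a 12×8 integer matrix of rank 7; reducing to Smith normal form yields diagonal entries (1,1,1,1,1,1,1).

Now H_k = ker ∂_k / im ∂_{k+1}, so:

  H_0: rank C_0 − rank ∂_1 = 6 − 5 = 1, and the invariant factors of ∂_1 are all 1, so H_0 ≅ Z.
  H_1: rank ker ∂_1 − rank ∂_2 = (12 − 5) − 7 = 0, and the invariant factors of ∂_2 are all 1, so H_1 ≅ 0.
  H_2: rank ker ∂_2 − rank ∂_3 = (8 − 7) − 0 = 1, and there is no ∂_3, so H_2 ≅ Z.

As a check, the Euler characteristic is 6 − 12 + 8 = 2, which agrees with 1 − 0 + 1 = 2.
(K is a triangulation of the 2-sphere S^2.)

H_0 ≅ Z,  H_1 = 0,  H_2 ≅ Z.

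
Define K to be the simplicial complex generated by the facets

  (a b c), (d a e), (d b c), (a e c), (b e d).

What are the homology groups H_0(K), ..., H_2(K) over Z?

Take the total order a < b < c < d < e on the vertex set. Then K (dimension 2) consists of the simplices:

  0-simplices (5): a, b, c, d, e
  1-simplices (10): ab, ac, ad, ae, bc, bd, be, cd, ce, de
  2-simplices (5): abc, ace, ade, bcd, bde

giving chain groups C_0 ≅ Z^5, C_1 ≅ Z^10, C_2 ≅ Z^5.

Boundary ∂_1: C_1 → C_0 sends each edge [p,q] (with p < q) to q − p. For instance
  ∂bc = c − b.
The 5×10 boundary matrix has rank 4 and Smith normal form diag(1,1,1,1).

∂_2: C_2 → C_1 sends each 2-simplex [p,q,r] to [q,r] − [p,r] + [p,q]. For instance
  ∂bde = de − be + bd,
  ∂ade = de − ae + ad.
The resulting 10×5 matrix has rank 5, and its Smith normal form has invariant factors (1,1,1,1,1).

From H_k ≅ ker(∂_k) / im(∂_{k+1}) we obtain:

  H_0: rank C_0 − rank ∂_1 = 5 − 4 = 1, and the invariant factors of ∂_1 are all 1, so H_0 = Z.
  H_1: rank ker ∂_1 − rank ∂_2 = (10 − 4) − 5 = 1, and the invariant factors of ∂_2 are all 1, so H_1 = Z.
  H_2: rank ker ∂_2 − rank ∂_3 = (5 − 5) − 0 = 0, and there is no ∂_3, so H_2 = 0.

As a check, the Euler characteristic is 5 − 10 + 5 = 0, which agrees with 1 − 1 + 0 = 0.

H_0 = Z,  H_1 = Z,  H_2 = 0.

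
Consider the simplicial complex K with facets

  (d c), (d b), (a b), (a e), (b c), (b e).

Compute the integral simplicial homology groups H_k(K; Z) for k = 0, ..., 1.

Order the vertices as a < b < c < d < e. Listing each simplex with vertices in this order, K has dimension 1 with simplices:

  0-simplices (5): a, b, c, d, e
  1-simplices (6): ab, ae, bc, bd, be, cd

Hence C_0 ≅ Z^5, C_1 ≅ Z^6.

Boundary ∂_1: C_1 → C_0 sends each edge [p,q] (with p < q) to q − p. For instance
  ∂ab = b − a.
As a 5×6 matrix over Z this has rank 4, with invariant factors (1,1,1,1).

Now H_k = ker ∂_k / im ∂_{k+1}, so:

  H_0: rank C_0 − rank ∂_1 = 5 − 4 = 1, and the invariant factors of ∂_1 are all 1, so H_0 ≅ Z.
  H_1: rank ker ∂_1 − rank ∂_2 = (6 − 4) − 0 = 2, and there is no ∂_2, so H_1 ≅ Z^2.

As a check, the Euler characteristic is 5 − 6 = -1, which agrees with 1 − 2 = -1.

H_0 ≅ Z,  H_1 ≅ Z^2.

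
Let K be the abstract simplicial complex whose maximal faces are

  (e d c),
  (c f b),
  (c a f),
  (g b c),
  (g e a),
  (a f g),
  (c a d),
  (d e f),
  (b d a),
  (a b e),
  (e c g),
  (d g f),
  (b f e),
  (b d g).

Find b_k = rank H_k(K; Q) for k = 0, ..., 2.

Fix the vertex order a < b < c < d < e < f < g and write every simplex with vertices in increasing order. Then dim K = 2 and the simplices of K are:

  0-simplices (7): a, b, c, d, e, f, g
  1-simplices (21): ab, ac, ad, ae, af, ag, bc, bd, be, bf, bg, cd, ce, cf, cg, de, df, dg, ef, eg, fg
  2-simplices (14): abd, abe, acd, acf, aeg, afg, bcf, bcg, bdg, bef, cde, ceg, def, dfg

so the chain groups are C_0 ≅ Z^7, C_1 ≅ Z^21, C_2 ≅ Z^14.

The boundary map ∂_1: C_1 → C_0 maps an edge to its endpoints' difference, ∂[p,q] = q − p. For instance
  ∂de = e − d.
The resulting 7×21 matrix has rank 6, and its Smith normal form has invariant factors (1,1,1,1,1,1).

The boundary map ∂_2: C_2 → C_1 acts by ∂[p,q,r] = [q,r] − [p,r] + [p,q]. For instance
  ∂abd = bd − ad + ab,
  ∂bef = ef − bf + be.
As a 21×14 matrix over Z this has rank 13, with invariant factors (1,1,1,1,1,1,1,1,1,1,1,1,1).

Now H_k = ker ∂_k / im ∂_{k+1}, so:

  H_0: rank C_0 − rank ∂_1 = 7 − 6 = 1, and the invariant factors of ∂_1 are all 1, so H_0 ≅ Z.
  H_1: rank ker ∂_1 − rank ∂_2 = (21 − 6) − 13 = 2, and the invariant factors of ∂_2 are all 1, so H_1 ≅ Z^2.
  H_2: rank ker ∂_2 − rank ∂_3 = (14 − 13) − 0 = 1, and there is no ∂_3, so H_2 ≅ Z.

As a check, the Euler characteristic is 7 − 21 + 14 = 0, which agrees with 1 − 2 + 1 = 0.
(K is a triangulation of the torus T^2.)

Hence the Betti numbers are b_0 = 1, b_1 = 2, b_2 = 1.

b_0 = 1, b_1 = 2, b_2 = 1.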